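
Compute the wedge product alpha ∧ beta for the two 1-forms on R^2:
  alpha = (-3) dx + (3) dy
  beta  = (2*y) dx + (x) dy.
alpha ∧ beta = (-3*x - 6*y) dx ∧ dy

Distribute the wedge, using dx_i ∧ dx_j = -dx_j ∧ dx_i and dx_i ∧ dx_i = 0. For each pair (i, j) with i < j, the coefficient of dx_i ∧ dx_j in alpha ∧ beta is (alpha_i * beta_j - alpha_j * beta_i). Collecting: alpha ∧ beta = (-3*x - 6*y) dx ∧ dy.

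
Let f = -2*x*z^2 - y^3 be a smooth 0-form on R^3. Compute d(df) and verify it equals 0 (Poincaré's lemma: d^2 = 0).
d(df) = 0

Step 1: df = sum_i (∂f/∂x_i) dx_i = (-2*z^2) dx + (-3*y^2) dy + (-4*x*z) dz.
Step 2: Apply d again. Using the 1-form formula, the coefficient of dx ∧ dy in d(df) is ∂^2 f/∂x ∂y - ∂^2 f/∂y ∂x = (0) - (0) = 0 (equality of mixed partials for smooth f).
Similarly for dx ∧ dz and dy ∧ dz — all coefficients vanish. So d(df) = 0.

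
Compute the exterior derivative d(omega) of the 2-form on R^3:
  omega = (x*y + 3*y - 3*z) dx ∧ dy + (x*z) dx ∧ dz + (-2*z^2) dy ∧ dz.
d(omega) = (-3) dx ∧ dy ∧ dz

For a 2-form omega = sum_{i<j} g_{ij} dx_i ∧ dx_j, the exterior derivative is
  d(omega) = sum_{i<j} d(g_{ij}) ∧ dx_i ∧ dx_j = sum_{i<j, k} (∂g_{ij}/∂x_k) dx_k ∧ dx_i ∧ dx_j.
Expand each term, using dx_k ∧ dx_i ∧ dx_j = sgn(permutation) dx_{(a)} ∧ dx_{(b)} ∧ dx_{(c)} with (a < b < c) sorted:
  d(x*y + 3*y - 3*z) includes (∂/∂z)(x*y + 3*y - 3*z) dz = (-3) dz, which multiplied by dx ∧ dy gives (-3) dx ∧ dy ∧ dz
Collecting like 3-forms: d(omega) = (-3) dx ∧ dy ∧ dz.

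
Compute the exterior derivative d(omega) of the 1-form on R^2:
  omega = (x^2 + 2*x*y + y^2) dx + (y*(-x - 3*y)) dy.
d(omega) = (-2*x - 3*y) dx ∧ dy

For a 1-form omega = sum_i f_i dx_i, the exterior derivative is
  d(omega) = sum_{i < j} (∂f_j/∂x_i - ∂f_i/∂x_j) dx_i ∧ dx_j.
  coefficient of dx ∧ dy: ∂f_2/∂x - ∂f_1/∂y = ∂(y*(-x - 3*y))/∂x - ∂(x^2 + 2*x*y + y^2)/∂y = -2*x - 3*y
Assembling: d(omega) = (-2*x - 3*y) dx ∧ dy.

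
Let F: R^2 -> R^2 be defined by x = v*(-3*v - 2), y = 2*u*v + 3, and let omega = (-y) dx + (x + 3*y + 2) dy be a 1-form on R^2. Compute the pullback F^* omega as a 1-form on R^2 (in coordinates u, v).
F^* omega = (2*v*(6*u*v - 3*v^2 - 2*v + 11)) du + (12*u^2*v + 6*u*v^2 + 22*u + 18*v + 6) dv

Using F^*(f dg) = (f ∘ F) d(g ∘ F), substitute each coordinate x_i by F_i(u, v) in f_i, and replace dx_i by d F_i = (∂F_i/∂u) du + (∂F_i/∂v) dv.
  For the x component: f_1(F) = -2*u*v - 3; d F_1 = (0) du + (-6*v - 2) dv
  For the y component: f_2(F) = 6*u*v - 3*v^2 - 2*v + 11; d F_2 = (2*v) du + (2*u) dv
Combining and collecting du, dv coefficients:
  coeff of du: 2*v*(6*u*v - 3*v^2 - 2*v + 11)
  coeff of dv: 12*u^2*v + 6*u*v^2 + 22*u + 18*v + 6
F^* omega = (2*v*(6*u*v - 3*v^2 - 2*v + 11)) du + (12*u^2*v + 6*u*v^2 + 22*u + 18*v + 6) dv.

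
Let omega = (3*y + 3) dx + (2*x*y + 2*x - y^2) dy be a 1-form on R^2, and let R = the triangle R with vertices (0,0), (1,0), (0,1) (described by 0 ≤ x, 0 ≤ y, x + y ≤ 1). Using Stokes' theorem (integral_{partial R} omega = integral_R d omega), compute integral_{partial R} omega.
integral_(partial R) omega = -1/6

Stokes: integral_partial_R omega = integral_R d omega with d omega = (∂Q/∂x - ∂P/∂y) dx ∧ dy.
  ∂Q/∂x = 2*y + 2
  ∂P/∂y = 3
  integrand = ∂Q/∂x - ∂P/∂y = 2*y - 1.
Integrating over R: integral_0^1 integral_0^{1-x} (2*y - 1) dy dx = -1/6.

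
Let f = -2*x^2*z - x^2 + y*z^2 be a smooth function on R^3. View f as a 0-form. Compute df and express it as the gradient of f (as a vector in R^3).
df = (2*x*(-2*z - 1)) dx + (z^2) dy + (-2*x^2 + 2*y*z) dz; grad f = (2*x*(-2*z - 1), z^2, -2*x^2 + 2*y*z)

For a 0-form f, d f = (∂f/∂x) dx + (∂f/∂y) dy + (∂f/∂z) dz. The components of the vector representation are exactly the entries of grad f in Cartesian coordinates:
  ∂f/∂x = 2*x*(-2*z - 1)
  ∂f/∂y = z^2
  ∂f/∂z = -2*x^2 + 2*y*z.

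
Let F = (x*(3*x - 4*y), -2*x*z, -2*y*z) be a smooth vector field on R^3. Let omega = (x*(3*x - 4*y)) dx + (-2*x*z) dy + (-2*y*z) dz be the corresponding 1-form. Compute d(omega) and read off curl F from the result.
d(omega) = (2*x - 2*z) dy ∧ dz + (0) dz ∧ dx + (4*x - 2*z) dx ∧ dy; curl F = (2*x - 2*z, 0, 4*x - 2*z)

d omega = sum_{i<j} (∂f_j/∂x_i - ∂f_i/∂x_j) dx_i ∧ dx_j. Under the identification (dy ∧ dz, dz ∧ dx, dx ∧ dy) ↔ (e_x, e_y, e_z), the coefficients are exactly the components of curl F. Compute:
  ∂R/∂y - ∂Q/∂z = (-2*z) - (-2*x) = 2*x - 2*z
  ∂P/∂z - ∂R/∂x = (0) - (0) = 0
  ∂Q/∂x - ∂P/∂y = (-2*z) - (-4*x) = 4*x - 2*z.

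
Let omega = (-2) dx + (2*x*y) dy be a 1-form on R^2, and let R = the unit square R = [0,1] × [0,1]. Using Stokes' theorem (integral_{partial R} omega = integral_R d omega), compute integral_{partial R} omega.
integral_(partial R) omega = 1

Stokes: integral_partial_R omega = integral_R d omega with d omega = (∂Q/∂x - ∂P/∂y) dx ∧ dy.
  ∂Q/∂x = 2*y
  ∂P/∂y = 0
  integrand = ∂Q/∂x - ∂P/∂y = 2*y.
Integrating over R: integral_0^1 integral_0^1 (2*y) dx dy = 1.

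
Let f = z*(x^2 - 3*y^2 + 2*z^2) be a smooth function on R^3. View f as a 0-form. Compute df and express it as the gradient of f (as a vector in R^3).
df = (2*x*z) dx + (-6*y*z) dy + (x^2 - 3*y^2 + 6*z^2) dz; grad f = (2*x*z, -6*y*z, x^2 - 3*y^2 + 6*z^2)

For a 0-form f, d f = (∂f/∂x) dx + (∂f/∂y) dy + (∂f/∂z) dz. The components of the vector representation are exactly the entries of grad f in Cartesian coordinates:
  ∂f/∂x = 2*x*z
  ∂f/∂y = -6*y*z
  ∂f/∂z = x^2 - 3*y^2 + 6*z^2.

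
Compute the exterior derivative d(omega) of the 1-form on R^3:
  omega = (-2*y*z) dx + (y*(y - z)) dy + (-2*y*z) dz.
d(omega) = (2*z) dx ∧ dy + (2*y) dx ∧ dz + (y - 2*z) dy ∧ dz

For a 1-form omega = sum_i f_i dx_i, the exterior derivative is
  d(omega) = sum_{i < j} (∂f_j/∂x_i - ∂f_i/∂x_j) dx_i ∧ dx_j.
  coefficient of dx ∧ dy: ∂f_2/∂x - ∂f_1/∂y = ∂(y*(y - z))/∂x - ∂(-2*y*z)/∂y = 2*z
  coefficient of dx ∧ dz: ∂f_3/∂x - ∂f_1/∂z = ∂(-2*y*z)/∂x - ∂(-2*y*z)/∂z = 2*y
  coefficient of dy ∧ dz: ∂f_3/∂y - ∂f_2/∂z = ∂(-2*y*z)/∂y - ∂(y*(y - z))/∂z = y - 2*z
Assembling: d(omega) = (2*z) dx ∧ dy + (2*y) dx ∧ dz + (y - 2*z) dy ∧ dz.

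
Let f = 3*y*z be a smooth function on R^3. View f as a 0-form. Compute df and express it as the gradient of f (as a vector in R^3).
df = (0) dx + (3*z) dy + (3*y) dz; grad f = (0, 3*z, 3*y)

For a 0-form f, d f = (∂f/∂x) dx + (∂f/∂y) dy + (∂f/∂z) dz. The components of the vector representation are exactly the entries of grad f in Cartesian coordinates:
  ∂f/∂x = 0
  ∂f/∂y = 3*z
  ∂f/∂z = 3*y.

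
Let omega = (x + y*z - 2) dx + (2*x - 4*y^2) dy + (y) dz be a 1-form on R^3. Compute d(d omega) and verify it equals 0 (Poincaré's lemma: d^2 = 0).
d(d omega) = 0

Step 1: d omega = sum_{i<j} (∂f_j/∂x_i - ∂f_i/∂x_j) dx_i ∧ dx_j:
  coeff of dx ∧ dy: 2 - z
  coeff of dx ∧ dz: -y
  coeff of dy ∧ dz: 1
Step 2: Apply d again to each 2-form coefficient. The only possible 3-form in R^3 is dx ∧ dy ∧ dz, with coefficient
  ∂(coeff of dy∧dz)/∂x - ∂(coeff of dx∧dz)/∂y + ∂(coeff of dx∧dy)/∂z
  = ∂/∂x (1) - ∂/∂y (-y) + ∂/∂z (2 - z).
Each of these terms simplifies to sums of mixed partials that cancel in pairs. The result is 0 (by equality of mixed partials for smooth functions — Schwarz / Clairaut).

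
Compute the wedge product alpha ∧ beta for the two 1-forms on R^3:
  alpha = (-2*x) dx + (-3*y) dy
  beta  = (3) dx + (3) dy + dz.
alpha ∧ beta = (-6*x + 9*y) dx ∧ dy + (-2*x) dx ∧ dz + (-3*y) dy ∧ dz

Distribute the wedge, using dx_i ∧ dx_j = -dx_j ∧ dx_i and dx_i ∧ dx_i = 0. For each pair (i, j) with i < j, the coefficient of dx_i ∧ dx_j in alpha ∧ beta is (alpha_i * beta_j - alpha_j * beta_i). Collecting: alpha ∧ beta = (-6*x + 9*y) dx ∧ dy + (-2*x) dx ∧ dz + (-3*y) dy ∧ dz.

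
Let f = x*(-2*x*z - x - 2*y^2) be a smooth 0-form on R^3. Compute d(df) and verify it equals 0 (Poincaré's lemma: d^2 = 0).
d(df) = 0

Step 1: df = sum_i (∂f/∂x_i) dx_i = (-4*x*z - 2*x - 2*y^2) dx + (-4*x*y) dy + (-2*x^2) dz.
Step 2: Apply d again. Using the 1-form formula, the coefficient of dx ∧ dy in d(df) is ∂^2 f/∂x ∂y - ∂^2 f/∂y ∂x = (-4*y) - (-4*y) = 0 (equality of mixed partials for smooth f).
Similarly for dx ∧ dz and dy ∧ dz — all coefficients vanish. So d(df) = 0.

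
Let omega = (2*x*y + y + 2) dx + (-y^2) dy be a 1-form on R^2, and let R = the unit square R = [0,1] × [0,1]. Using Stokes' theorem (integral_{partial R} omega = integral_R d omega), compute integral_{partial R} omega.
integral_(partial R) omega = -2

Stokes: integral_partial_R omega = integral_R d omega with d omega = (∂Q/∂x - ∂P/∂y) dx ∧ dy.
  ∂Q/∂x = 0
  ∂P/∂y = 2*x + 1
  integrand = ∂Q/∂x - ∂P/∂y = -2*x - 1.
Integrating over R: integral_0^1 integral_0^1 (-2*x - 1) dx dy = -2.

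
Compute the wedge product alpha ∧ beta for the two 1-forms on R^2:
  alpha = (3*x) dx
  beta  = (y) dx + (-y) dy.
alpha ∧ beta = (-3*x*y) dx ∧ dy

Distribute the wedge, using dx_i ∧ dx_j = -dx_j ∧ dx_i and dx_i ∧ dx_i = 0. For each pair (i, j) with i < j, the coefficient of dx_i ∧ dx_j in alpha ∧ beta is (alpha_i * beta_j - alpha_j * beta_i). Collecting: alpha ∧ beta = (-3*x*y) dx ∧ dy.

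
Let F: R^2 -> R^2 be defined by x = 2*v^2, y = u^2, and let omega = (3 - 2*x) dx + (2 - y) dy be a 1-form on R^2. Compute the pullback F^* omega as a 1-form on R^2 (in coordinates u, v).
F^* omega = (2*u*(2 - u^2)) du + (-16*v^3 + 12*v) dv

Using F^*(f dg) = (f ∘ F) d(g ∘ F), substitute each coordinate x_i by F_i(u, v) in f_i, and replace dx_i by d F_i = (∂F_i/∂u) du + (∂F_i/∂v) dv.
  For the x component: f_1(F) = 3 - 4*v^2; d F_1 = (0) du + (4*v) dv
  For the y component: f_2(F) = 2 - u^2; d F_2 = (2*u) du + (0) dv
Combining and collecting du, dv coefficients:
  coeff of du: 2*u*(2 - u^2)
  coeff of dv: -16*v^3 + 12*v
F^* omega = (2*u*(2 - u^2)) du + (-16*v^3 + 12*v) dv.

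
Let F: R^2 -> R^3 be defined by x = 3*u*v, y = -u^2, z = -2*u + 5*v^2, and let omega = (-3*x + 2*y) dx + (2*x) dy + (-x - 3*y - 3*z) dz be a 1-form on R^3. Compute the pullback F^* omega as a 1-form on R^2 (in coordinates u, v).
F^* omega = (-18*u^2*v - 6*u^2 - 27*u*v^2 + 6*u*v - 12*u + 30*v^2) du + (-6*u^3 + 3*u^2*v - 30*u*v^2 + 60*u*v - 150*v^3) dv

Using F^*(f dg) = (f ∘ F) d(g ∘ F), substitute each coordinate x_i by F_i(u, v) in f_i, and replace dx_i by d F_i = (∂F_i/∂u) du + (∂F_i/∂v) dv.
  For the x component: f_1(F) = u*(-2*u - 9*v); d F_1 = (3*v) du + (3*u) dv
  For the y component: f_2(F) = 6*u*v; d F_2 = (-2*u) du + (0) dv
  For the z component: f_3(F) = 3*u^2 - 3*u*v + 6*u - 15*v^2; d F_3 = (-2) du + (10*v) dv
Combining and collecting du, dv coefficients:
  coeff of du: -18*u^2*v - 6*u^2 - 27*u*v^2 + 6*u*v - 12*u + 30*v^2
  coeff of dv: -6*u^3 + 3*u^2*v - 30*u*v^2 + 60*u*v - 150*v^3
F^* omega = (-18*u^2*v - 6*u^2 - 27*u*v^2 + 6*u*v - 12*u + 30*v^2) du + (-6*u^3 + 3*u^2*v - 30*u*v^2 + 60*u*v - 150*v^3) dv.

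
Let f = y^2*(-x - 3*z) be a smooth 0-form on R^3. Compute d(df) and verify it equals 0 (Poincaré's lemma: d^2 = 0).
d(df) = 0

Step 1: df = sum_i (∂f/∂x_i) dx_i = (-y^2) dx + (2*y*(-x - 3*z)) dy + (-3*y^2) dz.
Step 2: Apply d again. Using the 1-form formula, the coefficient of dx ∧ dy in d(df) is ∂^2 f/∂x ∂y - ∂^2 f/∂y ∂x = (-2*y) - (-2*y) = 0 (equality of mixed partials for smooth f).
Similarly for dx ∧ dz and dy ∧ dz — all coefficients vanish. So d(df) = 0.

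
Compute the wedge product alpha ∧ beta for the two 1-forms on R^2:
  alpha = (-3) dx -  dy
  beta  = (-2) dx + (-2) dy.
alpha ∧ beta = (4) dx ∧ dy

Distribute the wedge, using dx_i ∧ dx_j = -dx_j ∧ dx_i and dx_i ∧ dx_i = 0. For each pair (i, j) with i < j, the coefficient of dx_i ∧ dx_j in alpha ∧ beta is (alpha_i * beta_j - alpha_j * beta_i). Collecting: alpha ∧ beta = (4) dx ∧ dy.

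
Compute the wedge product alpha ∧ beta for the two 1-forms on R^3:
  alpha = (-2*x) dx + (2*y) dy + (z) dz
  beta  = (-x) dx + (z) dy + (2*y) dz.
alpha ∧ beta = (2*x*(y - z)) dx ∧ dy + (x*(-4*y + z)) dx ∧ dz + (4*y^2 - z^2) dy ∧ dz

Distribute the wedge, using dx_i ∧ dx_j = -dx_j ∧ dx_i and dx_i ∧ dx_i = 0. For each pair (i, j) with i < j, the coefficient of dx_i ∧ dx_j in alpha ∧ beta is (alpha_i * beta_j - alpha_j * beta_i). Collecting: alpha ∧ beta = (2*x*(y - z)) dx ∧ dy + (x*(-4*y + z)) dx ∧ dz + (4*y^2 - z^2) dy ∧ dz.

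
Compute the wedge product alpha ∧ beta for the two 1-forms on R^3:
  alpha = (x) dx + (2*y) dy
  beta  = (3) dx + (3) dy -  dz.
alpha ∧ beta = (3*x - 6*y) dx ∧ dy + (-x) dx ∧ dz + (-2*y) dy ∧ dz

Distribute the wedge, using dx_i ∧ dx_j = -dx_j ∧ dx_i and dx_i ∧ dx_i = 0. For each pair (i, j) with i < j, the coefficient of dx_i ∧ dx_j in alpha ∧ beta is (alpha_i * beta_j - alpha_j * beta_i). Collecting: alpha ∧ beta = (3*x - 6*y) dx ∧ dy + (-x) dx ∧ dz + (-2*y) dy ∧ dz.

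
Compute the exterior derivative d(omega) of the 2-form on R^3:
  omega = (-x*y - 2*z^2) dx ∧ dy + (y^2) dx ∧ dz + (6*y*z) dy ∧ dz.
d(omega) = (-2*y - 4*z) dx ∧ dy ∧ dz

For a 2-form omega = sum_{i<j} g_{ij} dx_i ∧ dx_j, the exterior derivative is
  d(omega) = sum_{i<j} d(g_{ij}) ∧ dx_i ∧ dx_j = sum_{i<j, k} (∂g_{ij}/∂x_k) dx_k ∧ dx_i ∧ dx_j.
Expand each term, using dx_k ∧ dx_i ∧ dx_j = sgn(permutation) dx_{(a)} ∧ dx_{(b)} ∧ dx_{(c)} with (a < b < c) sorted:
  d(-x*y - 2*z^2) includes (∂/∂z)(-x*y - 2*z^2) dz = (-4*z) dz, which multiplied by dx ∧ dy gives (-4*z) dx ∧ dy ∧ dz
  d(y^2) includes (∂/∂y)(y^2) dy = (2*y) dy, which multiplied by dx ∧ dz gives (-2*y) dx ∧ dy ∧ dz
Collecting like 3-forms: d(omega) = (-2*y - 4*z) dx ∧ dy ∧ dz.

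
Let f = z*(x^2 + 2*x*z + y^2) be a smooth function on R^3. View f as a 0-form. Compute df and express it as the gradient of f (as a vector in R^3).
df = (2*z*(x + z)) dx + (2*y*z) dy + (x^2 + 4*x*z + y^2) dz; grad f = (2*z*(x + z), 2*y*z, x^2 + 4*x*z + y^2)

For a 0-form f, d f = (∂f/∂x) dx + (∂f/∂y) dy + (∂f/∂z) dz. The components of the vector representation are exactly the entries of grad f in Cartesian coordinates:
  ∂f/∂x = 2*z*(x + z)
  ∂f/∂y = 2*y*z
  ∂f/∂z = x^2 + 4*x*z + y^2.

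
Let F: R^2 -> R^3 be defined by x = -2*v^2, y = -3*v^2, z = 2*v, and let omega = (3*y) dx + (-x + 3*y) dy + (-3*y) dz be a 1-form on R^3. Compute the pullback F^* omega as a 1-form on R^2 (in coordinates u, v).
F^* omega = (v^2*(78*v + 18)) dv

Using F^*(f dg) = (f ∘ F) d(g ∘ F), substitute each coordinate x_i by F_i(u, v) in f_i, and replace dx_i by d F_i = (∂F_i/∂u) du + (∂F_i/∂v) dv.
  For the x component: f_1(F) = -9*v^2; d F_1 = (0) du + (-4*v) dv
  For the y component: f_2(F) = -7*v^2; d F_2 = (0) du + (-6*v) dv
  For the z component: f_3(F) = 9*v^2; d F_3 = (0) du + (2) dv
Combining and collecting du, dv coefficients:
  coeff of du: 0
  coeff of dv: v^2*(78*v + 18)
F^* omega = (v^2*(78*v + 18)) dv.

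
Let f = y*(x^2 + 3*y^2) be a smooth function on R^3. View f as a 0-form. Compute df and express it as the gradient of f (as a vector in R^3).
df = (2*x*y) dx + (x^2 + 9*y^2) dy + (0) dz; grad f = (2*x*y, x^2 + 9*y^2, 0)

For a 0-form f, d f = (∂f/∂x) dx + (∂f/∂y) dy + (∂f/∂z) dz. The components of the vector representation are exactly the entries of grad f in Cartesian coordinates:
  ∂f/∂x = 2*x*y
  ∂f/∂y = x^2 + 9*y^2
  ∂f/∂z = 0.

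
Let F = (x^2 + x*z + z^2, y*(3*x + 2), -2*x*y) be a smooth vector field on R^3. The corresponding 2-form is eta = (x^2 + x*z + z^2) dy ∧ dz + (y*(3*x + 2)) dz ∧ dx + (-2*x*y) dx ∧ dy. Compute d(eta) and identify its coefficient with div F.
d(eta) = (5*x + z + 2) dx ∧ dy ∧ dz; div F = 5*x + z + 2

For a 2-form in R^3 of the form above, applying d gives a 3-form with coefficient ∂P/∂x + ∂Q/∂y + ∂R/∂z:
  ∂P/∂x = 2*x + z
  ∂Q/∂y = 3*x + 2
  ∂R/∂z = 0
Sum = 5*x + z + 2, which is exactly div F.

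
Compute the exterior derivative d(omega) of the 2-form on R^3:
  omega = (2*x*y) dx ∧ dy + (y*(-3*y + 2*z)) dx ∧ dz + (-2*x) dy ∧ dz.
d(omega) = (6*y - 2*z - 2) dx ∧ dy ∧ dz

For a 2-form omega = sum_{i<j} g_{ij} dx_i ∧ dx_j, the exterior derivative is
  d(omega) = sum_{i<j} d(g_{ij}) ∧ dx_i ∧ dx_j = sum_{i<j, k} (∂g_{ij}/∂x_k) dx_k ∧ dx_i ∧ dx_j.
Expand each term, using dx_k ∧ dx_i ∧ dx_j = sgn(permutation) dx_{(a)} ∧ dx_{(b)} ∧ dx_{(c)} with (a < b < c) sorted:
  d(y*(-3*y + 2*z)) includes (∂/∂y)(y*(-3*y + 2*z)) dy = (-6*y + 2*z) dy, which multiplied by dx ∧ dz gives (6*y - 2*z) dx ∧ dy ∧ dz
  d(-2*x) includes (∂/∂x)(-2*x) dx = (-2) dx, which multiplied by dy ∧ dz gives (-2) dx ∧ dy ∧ dz
Collecting like 3-forms: d(omega) = (6*y - 2*z - 2) dx ∧ dy ∧ dz.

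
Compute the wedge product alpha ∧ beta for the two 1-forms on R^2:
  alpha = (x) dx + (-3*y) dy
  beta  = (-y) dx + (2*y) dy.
alpha ∧ beta = (y*(2*x - 3*y)) dx ∧ dy

Distribute the wedge, using dx_i ∧ dx_j = -dx_j ∧ dx_i and dx_i ∧ dx_i = 0. For each pair (i, j) with i < j, the coefficient of dx_i ∧ dx_j in alpha ∧ beta is (alpha_i * beta_j - alpha_j * beta_i). Collecting: alpha ∧ beta = (y*(2*x - 3*y)) dx ∧ dy.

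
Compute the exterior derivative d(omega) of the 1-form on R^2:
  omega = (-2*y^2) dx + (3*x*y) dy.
d(omega) = (7*y) dx ∧ dy

For a 1-form omega = sum_i f_i dx_i, the exterior derivative is
  d(omega) = sum_{i < j} (∂f_j/∂x_i - ∂f_i/∂x_j) dx_i ∧ dx_j.
  coefficient of dx ∧ dy: ∂f_2/∂x - ∂f_1/∂y = ∂(3*x*y)/∂x - ∂(-2*y^2)/∂y = 7*y
Assembling: d(omega) = (7*y) dx ∧ dy.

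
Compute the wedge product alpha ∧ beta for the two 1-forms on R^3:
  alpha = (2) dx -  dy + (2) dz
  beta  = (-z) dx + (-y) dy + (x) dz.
alpha ∧ beta = (-2*y - z) dx ∧ dy + (2*x + 2*z) dx ∧ dz + (-x + 2*y) dy ∧ dz

Distribute the wedge, using dx_i ∧ dx_j = -dx_j ∧ dx_i and dx_i ∧ dx_i = 0. For each pair (i, j) with i < j, the coefficient of dx_i ∧ dx_j in alpha ∧ beta is (alpha_i * beta_j - alpha_j * beta_i). Collecting: alpha ∧ beta = (-2*y - z) dx ∧ dy + (2*x + 2*z) dx ∧ dz + (-x + 2*y) dy ∧ dz.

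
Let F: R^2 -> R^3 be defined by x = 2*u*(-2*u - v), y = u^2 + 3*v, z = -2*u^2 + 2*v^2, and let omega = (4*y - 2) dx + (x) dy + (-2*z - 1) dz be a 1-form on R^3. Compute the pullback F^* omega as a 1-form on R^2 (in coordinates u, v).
F^* omega = (-56*u^3 - 12*u^2*v + 16*u*v^2 - 96*u*v + 20*u - 24*v^2 + 4*v) du + (-8*u^3 + 16*u^2*v - 12*u^2 - 30*u*v + 4*u - 16*v^3 - 4*v) dv

Using F^*(f dg) = (f ∘ F) d(g ∘ F), substitute each coordinate x_i by F_i(u, v) in f_i, and replace dx_i by d F_i = (∂F_i/∂u) du + (∂F_i/∂v) dv.
  For the x component: f_1(F) = 4*u^2 + 12*v - 2; d F_1 = (-8*u - 2*v) du + (-2*u) dv
  For the y component: f_2(F) = 2*u*(-2*u - v); d F_2 = (2*u) du + (3) dv
  For the z component: f_3(F) = 4*u^2 - 4*v^2 - 1; d F_3 = (-4*u) du + (4*v) dv
Combining and collecting du, dv coefficients:
  coeff of du: -56*u^3 - 12*u^2*v + 16*u*v^2 - 96*u*v + 20*u - 24*v^2 + 4*v
  coeff of dv: -8*u^3 + 16*u^2*v - 12*u^2 - 30*u*v + 4*u - 16*v^3 - 4*v
F^* omega = (-56*u^3 - 12*u^2*v + 16*u*v^2 - 96*u*v + 20*u - 24*v^2 + 4*v) du + (-8*u^3 + 16*u^2*v - 12*u^2 - 30*u*v + 4*u - 16*v^3 - 4*v) dv.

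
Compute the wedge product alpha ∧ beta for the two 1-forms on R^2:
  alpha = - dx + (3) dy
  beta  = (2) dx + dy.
alpha ∧ beta = (-7) dx ∧ dy

Distribute the wedge, using dx_i ∧ dx_j = -dx_j ∧ dx_i and dx_i ∧ dx_i = 0. For each pair (i, j) with i < j, the coefficient of dx_i ∧ dx_j in alpha ∧ beta is (alpha_i * beta_j - alpha_j * beta_i). Collecting: alpha ∧ beta = (-7) dx ∧ dy.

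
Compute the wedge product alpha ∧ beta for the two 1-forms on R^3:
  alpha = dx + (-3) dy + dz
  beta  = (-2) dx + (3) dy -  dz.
alpha ∧ beta = (-3) dx ∧ dy + (1) dx ∧ dz

Distribute the wedge, using dx_i ∧ dx_j = -dx_j ∧ dx_i and dx_i ∧ dx_i = 0. For each pair (i, j) with i < j, the coefficient of dx_i ∧ dx_j in alpha ∧ beta is (alpha_i * beta_j - alpha_j * beta_i). Collecting: alpha ∧ beta = (-3) dx ∧ dy + (1) dx ∧ dz.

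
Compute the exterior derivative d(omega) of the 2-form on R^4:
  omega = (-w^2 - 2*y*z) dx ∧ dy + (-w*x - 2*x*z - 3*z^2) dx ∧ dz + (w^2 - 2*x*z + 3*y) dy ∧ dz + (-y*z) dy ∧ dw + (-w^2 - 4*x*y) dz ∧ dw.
d(omega) = (-2*y - 2*z) dx ∧ dy ∧ dz + (-2*w) dx ∧ dy ∧ dw + (-x - 4*y) dx ∧ dz ∧ dw + (2*w - 4*x + y) dy ∧ dz ∧ dw

For a 2-form omega = sum_{i<j} g_{ij} dx_i ∧ dx_j, the exterior derivative is
  d(omega) = sum_{i<j} d(g_{ij}) ∧ dx_i ∧ dx_j = sum_{i<j, k} (∂g_{ij}/∂x_k) dx_k ∧ dx_i ∧ dx_j.
Expand each term, using dx_k ∧ dx_i ∧ dx_j = sgn(permutation) dx_{(a)} ∧ dx_{(b)} ∧ dx_{(c)} with (a < b < c) sorted:
  d(-w^2 - 2*y*z) includes (∂/∂z)(-w^2 - 2*y*z) dz = (-2*y) dz, which multiplied by dx ∧ dy gives (-2*y) dx ∧ dy ∧ dz
  d(-w^2 - 2*y*z) includes (∂/∂w)(-w^2 - 2*y*z) dw = (-2*w) dw, which multiplied by dx ∧ dy gives (-2*w) dx ∧ dy ∧ dw
  d(-w*x - 2*x*z - 3*z^2) includes (∂/∂w)(-w*x - 2*x*z - 3*z^2) dw = (-x) dw, which multiplied by dx ∧ dz gives (-x) dx ∧ dz ∧ dw
  d(w^2 - 2*x*z + 3*y) includes (∂/∂x)(w^2 - 2*x*z + 3*y) dx = (-2*z) dx, which multiplied by dy ∧ dz gives (-2*z) dx ∧ dy ∧ dz
  d(w^2 - 2*x*z + 3*y) includes (∂/∂w)(w^2 - 2*x*z + 3*y) dw = (2*w) dw, which multiplied by dy ∧ dz gives (2*w) dy ∧ dz ∧ dw
  d(-y*z) includes (∂/∂z)(-y*z) dz = (-y) dz, which multiplied by dy ∧ dw gives (y) dy ∧ dz ∧ dw
  d(-w^2 - 4*x*y) includes (∂/∂x)(-w^2 - 4*x*y) dx = (-4*y) dx, which multiplied by dz ∧ dw gives (-4*y) dx ∧ dz ∧ dw
  d(-w^2 - 4*x*y) includes (∂/∂y)(-w^2 - 4*x*y) dy = (-4*x) dy, which multiplied by dz ∧ dw gives (-4*x) dy ∧ dz ∧ dw
Collecting like 3-forms: d(omega) = (-2*y - 2*z) dx ∧ dy ∧ dz + (-2*w) dx ∧ dy ∧ dw + (-x - 4*y) dx ∧ dz ∧ dw + (2*w - 4*x + y) dy ∧ dz ∧ dw.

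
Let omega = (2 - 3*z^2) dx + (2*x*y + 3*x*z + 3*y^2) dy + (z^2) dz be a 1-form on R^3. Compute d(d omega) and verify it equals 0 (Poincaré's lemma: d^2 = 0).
d(d omega) = 0

Step 1: d omega = sum_{i<j} (∂f_j/∂x_i - ∂f_i/∂x_j) dx_i ∧ dx_j:
  coeff of dx ∧ dy: 2*y + 3*z
  coeff of dx ∧ dz: 6*z
  coeff of dy ∧ dz: -3*x
Step 2: Apply d again to each 2-form coefficient. The only possible 3-form in R^3 is dx ∧ dy ∧ dz, with coefficient
  ∂(coeff of dy∧dz)/∂x - ∂(coeff of dx∧dz)/∂y + ∂(coeff of dx∧dy)/∂z
  = ∂/∂x (-3*x) - ∂/∂y (6*z) + ∂/∂z (2*y + 3*z).
Each of these terms simplifies to sums of mixed partials that cancel in pairs. The result is 0 (by equality of mixed partials for smooth functions — Schwarz / Clairaut).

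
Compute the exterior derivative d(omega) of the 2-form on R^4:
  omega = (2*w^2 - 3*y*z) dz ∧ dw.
d(omega) = (-3*z) dy ∧ dz ∧ dw

For a 2-form omega = sum_{i<j} g_{ij} dx_i ∧ dx_j, the exterior derivative is
  d(omega) = sum_{i<j} d(g_{ij}) ∧ dx_i ∧ dx_j = sum_{i<j, k} (∂g_{ij}/∂x_k) dx_k ∧ dx_i ∧ dx_j.
Expand each term, using dx_k ∧ dx_i ∧ dx_j = sgn(permutation) dx_{(a)} ∧ dx_{(b)} ∧ dx_{(c)} with (a < b < c) sorted:
  d(2*w^2 - 3*y*z) includes (∂/∂y)(2*w^2 - 3*y*z) dy = (-3*z) dy, which multiplied by dz ∧ dw gives (-3*z) dy ∧ dz ∧ dw
Collecting like 3-forms: d(omega) = (-3*z) dy ∧ dz ∧ dw.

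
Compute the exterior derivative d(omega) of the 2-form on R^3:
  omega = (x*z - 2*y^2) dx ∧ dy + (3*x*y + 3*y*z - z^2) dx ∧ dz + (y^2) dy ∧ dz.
d(omega) = (-2*x - 3*z) dx ∧ dy ∧ dz

For a 2-form omega = sum_{i<j} g_{ij} dx_i ∧ dx_j, the exterior derivative is
  d(omega) = sum_{i<j} d(g_{ij}) ∧ dx_i ∧ dx_j = sum_{i<j, k} (∂g_{ij}/∂x_k) dx_k ∧ dx_i ∧ dx_j.
Expand each term, using dx_k ∧ dx_i ∧ dx_j = sgn(permutation) dx_{(a)} ∧ dx_{(b)} ∧ dx_{(c)} with (a < b < c) sorted:
  d(x*z - 2*y^2) includes (∂/∂z)(x*z - 2*y^2) dz = (x) dz, which multiplied by dx ∧ dy gives (x) dx ∧ dy ∧ dz
  d(3*x*y + 3*y*z - z^2) includes (∂/∂y)(3*x*y + 3*y*z - z^2) dy = (3*x + 3*z) dy, which multiplied by dx ∧ dz gives (-3*x - 3*z) dx ∧ dy ∧ dz
Collecting like 3-forms: d(omega) = (-2*x - 3*z) dx ∧ dy ∧ dz.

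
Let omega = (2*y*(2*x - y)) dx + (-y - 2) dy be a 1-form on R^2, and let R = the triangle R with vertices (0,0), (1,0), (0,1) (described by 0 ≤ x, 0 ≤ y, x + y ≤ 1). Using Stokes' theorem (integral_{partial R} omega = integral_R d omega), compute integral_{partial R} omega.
integral_(partial R) omega = 0

Stokes: integral_partial_R omega = integral_R d omega with d omega = (∂Q/∂x - ∂P/∂y) dx ∧ dy.
  ∂Q/∂x = 0
  ∂P/∂y = 4*x - 4*y
  integrand = ∂Q/∂x - ∂P/∂y = -4*x + 4*y.
Integrating over R: integral_0^1 integral_0^{1-x} (-4*x + 4*y) dy dx = 0.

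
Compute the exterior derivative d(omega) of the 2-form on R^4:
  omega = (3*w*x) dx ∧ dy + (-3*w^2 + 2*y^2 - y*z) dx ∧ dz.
d(omega) = (3*x) dx ∧ dy ∧ dw + (-4*y + z) dx ∧ dy ∧ dz + (-6*w) dx ∧ dz ∧ dw

For a 2-form omega = sum_{i<j} g_{ij} dx_i ∧ dx_j, the exterior derivative is
  d(omega) = sum_{i<j} d(g_{ij}) ∧ dx_i ∧ dx_j = sum_{i<j, k} (∂g_{ij}/∂x_k) dx_k ∧ dx_i ∧ dx_j.
Expand each term, using dx_k ∧ dx_i ∧ dx_j = sgn(permutation) dx_{(a)} ∧ dx_{(b)} ∧ dx_{(c)} with (a < b < c) sorted:
  d(3*w*x) includes (∂/∂w)(3*w*x) dw = (3*x) dw, which multiplied by dx ∧ dy gives (3*x) dx ∧ dy ∧ dw
  d(-3*w^2 + 2*y^2 - y*z) includes (∂/∂y)(-3*w^2 + 2*y^2 - y*z) dy = (4*y - z) dy, which multiplied by dx ∧ dz gives (-4*y + z) dx ∧ dy ∧ dz
  d(-3*w^2 + 2*y^2 - y*z) includes (∂/∂w)(-3*w^2 + 2*y^2 - y*z) dw = (-6*w) dw, which multiplied by dx ∧ dz gives (-6*w) dx ∧ dz ∧ dw
Collecting like 3-forms: d(omega) = (3*x) dx ∧ dy ∧ dw + (-4*y + z) dx ∧ dy ∧ dz + (-6*w) dx ∧ dz ∧ dw.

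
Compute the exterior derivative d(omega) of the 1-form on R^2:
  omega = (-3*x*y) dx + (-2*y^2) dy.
d(omega) = (3*x) dx ∧ dy

For a 1-form omega = sum_i f_i dx_i, the exterior derivative is
  d(omega) = sum_{i < j} (∂f_j/∂x_i - ∂f_i/∂x_j) dx_i ∧ dx_j.
  coefficient of dx ∧ dy: ∂f_2/∂x - ∂f_1/∂y = ∂(-2*y^2)/∂x - ∂(-3*x*y)/∂y = 3*x
Assembling: d(omega) = (3*x) dx ∧ dy.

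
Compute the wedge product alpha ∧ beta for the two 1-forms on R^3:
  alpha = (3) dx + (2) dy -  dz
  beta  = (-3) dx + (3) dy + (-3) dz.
alpha ∧ beta = (15) dx ∧ dy + (-12) dx ∧ dz + (-3) dy ∧ dz

Distribute the wedge, using dx_i ∧ dx_j = -dx_j ∧ dx_i and dx_i ∧ dx_i = 0. For each pair (i, j) with i < j, the coefficient of dx_i ∧ dx_j in alpha ∧ beta is (alpha_i * beta_j - alpha_j * beta_i). Collecting: alpha ∧ beta = (15) dx ∧ dy + (-12) dx ∧ dz + (-3) dy ∧ dz.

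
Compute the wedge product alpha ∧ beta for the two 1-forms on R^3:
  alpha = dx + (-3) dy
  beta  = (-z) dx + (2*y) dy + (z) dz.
alpha ∧ beta = (2*y - 3*z) dx ∧ dy + (z) dx ∧ dz + (-3*z) dy ∧ dz

Distribute the wedge, using dx_i ∧ dx_j = -dx_j ∧ dx_i and dx_i ∧ dx_i = 0. For each pair (i, j) with i < j, the coefficient of dx_i ∧ dx_j in alpha ∧ beta is (alpha_i * beta_j - alpha_j * beta_i). Collecting: alpha ∧ beta = (2*y - 3*z) dx ∧ dy + (z) dx ∧ dz + (-3*z) dy ∧ dz.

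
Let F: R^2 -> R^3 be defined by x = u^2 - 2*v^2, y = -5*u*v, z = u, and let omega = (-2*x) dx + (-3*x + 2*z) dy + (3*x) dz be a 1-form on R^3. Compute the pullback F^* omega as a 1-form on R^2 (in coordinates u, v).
F^* omega = (-4*u^3 + 15*u^2*v + 3*u^2 + 8*u*v^2 - 10*u*v - 30*v^3 - 6*v^2) du + (15*u^3 + 8*u^2*v - 10*u^2 - 30*u*v^2 - 16*v^3) dv

Using F^*(f dg) = (f ∘ F) d(g ∘ F), substitute each coordinate x_i by F_i(u, v) in f_i, and replace dx_i by d F_i = (∂F_i/∂u) du + (∂F_i/∂v) dv.
  For the x component: f_1(F) = -2*u^2 + 4*v^2; d F_1 = (2*u) du + (-4*v) dv
  For the y component: f_2(F) = -3*u^2 + 2*u + 6*v^2; d F_2 = (-5*v) du + (-5*u) dv
  For the z component: f_3(F) = 3*u^2 - 6*v^2; d F_3 = (1) du + (0) dv
Combining and collecting du, dv coefficients:
  coeff of du: -4*u^3 + 15*u^2*v + 3*u^2 + 8*u*v^2 - 10*u*v - 30*v^3 - 6*v^2
  coeff of dv: 15*u^3 + 8*u^2*v - 10*u^2 - 30*u*v^2 - 16*v^3
F^* omega = (-4*u^3 + 15*u^2*v + 3*u^2 + 8*u*v^2 - 10*u*v - 30*v^3 - 6*v^2) du + (15*u^3 + 8*u^2*v - 10*u^2 - 30*u*v^2 - 16*v^3) dv.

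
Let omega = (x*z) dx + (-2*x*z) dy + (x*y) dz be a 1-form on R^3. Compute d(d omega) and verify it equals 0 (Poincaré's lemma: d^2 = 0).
d(d omega) = 0

Step 1: d omega = sum_{i<j} (∂f_j/∂x_i - ∂f_i/∂x_j) dx_i ∧ dx_j:
  coeff of dx ∧ dy: -2*z
  coeff of dx ∧ dz: -x + y
  coeff of dy ∧ dz: 3*x
Step 2: Apply d again to each 2-form coefficient. The only possible 3-form in R^3 is dx ∧ dy ∧ dz, with coefficient
  ∂(coeff of dy∧dz)/∂x - ∂(coeff of dx∧dz)/∂y + ∂(coeff of dx∧dy)/∂z
  = ∂/∂x (3*x) - ∂/∂y (-x + y) + ∂/∂z (-2*z).
Each of these terms simplifies to sums of mixed partials that cancel in pairs. The result is 0 (by equality of mixed partials for smooth functions — Schwarz / Clairaut).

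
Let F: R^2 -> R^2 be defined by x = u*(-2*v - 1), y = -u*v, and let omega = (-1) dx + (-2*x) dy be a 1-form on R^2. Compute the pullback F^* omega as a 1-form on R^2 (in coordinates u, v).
F^* omega = (-4*u*v^2 - 2*u*v + 2*v + 1) du + (2*u*(-2*u*v - u + 1)) dv

Using F^*(f dg) = (f ∘ F) d(g ∘ F), substitute each coordinate x_i by F_i(u, v) in f_i, and replace dx_i by d F_i = (∂F_i/∂u) du + (∂F_i/∂v) dv.
  For the x component: f_1(F) = -1; d F_1 = (-2*v - 1) du + (-2*u) dv
  For the y component: f_2(F) = 2*u*(2*v + 1); d F_2 = (-v) du + (-u) dv
Combining and collecting du, dv coefficients:
  coeff of du: -4*u*v^2 - 2*u*v + 2*v + 1
  coeff of dv: 2*u*(-2*u*v - u + 1)
F^* omega = (-4*u*v^2 - 2*u*v + 2*v + 1) du + (2*u*(-2*u*v - u + 1)) dv.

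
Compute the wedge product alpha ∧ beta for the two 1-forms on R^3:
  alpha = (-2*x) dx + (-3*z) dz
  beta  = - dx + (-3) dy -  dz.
alpha ∧ beta = (6*x) dx ∧ dy + (2*x - 3*z) dx ∧ dz + (-9*z) dy ∧ dz

Distribute the wedge, using dx_i ∧ dx_j = -dx_j ∧ dx_i and dx_i ∧ dx_i = 0. For each pair (i, j) with i < j, the coefficient of dx_i ∧ dx_j in alpha ∧ beta is (alpha_i * beta_j - alpha_j * beta_i). Collecting: alpha ∧ beta = (6*x) dx ∧ dy + (2*x - 3*z) dx ∧ dz + (-9*z) dy ∧ dz.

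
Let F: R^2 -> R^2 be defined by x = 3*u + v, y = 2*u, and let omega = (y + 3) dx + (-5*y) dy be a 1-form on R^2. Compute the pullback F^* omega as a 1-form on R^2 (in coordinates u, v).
F^* omega = (9 - 14*u) du + (2*u + 3) dv

Using F^*(f dg) = (f ∘ F) d(g ∘ F), substitute each coordinate x_i by F_i(u, v) in f_i, and replace dx_i by d F_i = (∂F_i/∂u) du + (∂F_i/∂v) dv.
  For the x component: f_1(F) = 2*u + 3; d F_1 = (3) du + (1) dv
  For the y component: f_2(F) = -10*u; d F_2 = (2) du + (0) dv
Combining and collecting du, dv coefficients:
  coeff of du: 9 - 14*u
  coeff of dv: 2*u + 3
F^* omega = (9 - 14*u) du + (2*u + 3) dv.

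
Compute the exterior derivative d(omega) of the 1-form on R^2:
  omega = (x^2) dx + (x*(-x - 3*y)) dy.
d(omega) = (-2*x - 3*y) dx ∧ dy

For a 1-form omega = sum_i f_i dx_i, the exterior derivative is
  d(omega) = sum_{i < j} (∂f_j/∂x_i - ∂f_i/∂x_j) dx_i ∧ dx_j.
  coefficient of dx ∧ dy: ∂f_2/∂x - ∂f_1/∂y = ∂(x*(-x - 3*y))/∂x - ∂(x^2)/∂y = -2*x - 3*y
Assembling: d(omega) = (-2*x - 3*y) dx ∧ dy.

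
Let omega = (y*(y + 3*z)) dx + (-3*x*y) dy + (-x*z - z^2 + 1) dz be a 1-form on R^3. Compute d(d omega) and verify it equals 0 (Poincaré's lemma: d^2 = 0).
d(d omega) = 0

Step 1: d omega = sum_{i<j} (∂f_j/∂x_i - ∂f_i/∂x_j) dx_i ∧ dx_j:
  coeff of dx ∧ dy: -5*y - 3*z
  coeff of dx ∧ dz: -3*y - z
  coeff of dy ∧ dz: 0
Step 2: Apply d again to each 2-form coefficient. The only possible 3-form in R^3 is dx ∧ dy ∧ dz, with coefficient
  ∂(coeff of dy∧dz)/∂x - ∂(coeff of dx∧dz)/∂y + ∂(coeff of dx∧dy)/∂z
  = ∂/∂x (0) - ∂/∂y (-3*y - z) + ∂/∂z (-5*y - 3*z).
Each of these terms simplifies to sums of mixed partials that cancel in pairs. The result is 0 (by equality of mixed partials for smooth functions — Schwarz / Clairaut).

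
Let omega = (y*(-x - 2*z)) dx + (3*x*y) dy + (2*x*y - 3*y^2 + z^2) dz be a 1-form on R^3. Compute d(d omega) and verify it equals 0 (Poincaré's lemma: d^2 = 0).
d(d omega) = 0

Step 1: d omega = sum_{i<j} (∂f_j/∂x_i - ∂f_i/∂x_j) dx_i ∧ dx_j:
  coeff of dx ∧ dy: x + 3*y + 2*z
  coeff of dx ∧ dz: 4*y
  coeff of dy ∧ dz: 2*x - 6*y
Step 2: Apply d again to each 2-form coefficient. The only possible 3-form in R^3 is dx ∧ dy ∧ dz, with coefficient
  ∂(coeff of dy∧dz)/∂x - ∂(coeff of dx∧dz)/∂y + ∂(coeff of dx∧dy)/∂z
  = ∂/∂x (2*x - 6*y) - ∂/∂y (4*y) + ∂/∂z (x + 3*y + 2*z).
Each of these terms simplifies to sums of mixed partials that cancel in pairs. The result is 0 (by equality of mixed partials for smooth functions — Schwarz / Clairaut).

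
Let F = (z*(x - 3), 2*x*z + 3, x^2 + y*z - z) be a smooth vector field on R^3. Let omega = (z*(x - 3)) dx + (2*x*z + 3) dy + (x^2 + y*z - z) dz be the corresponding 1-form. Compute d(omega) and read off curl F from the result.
d(omega) = (-2*x + z) dy ∧ dz + (-x - 3) dz ∧ dx + (2*z) dx ∧ dy; curl F = (-2*x + z, -x - 3, 2*z)

d omega = sum_{i<j} (∂f_j/∂x_i - ∂f_i/∂x_j) dx_i ∧ dx_j. Under the identification (dy ∧ dz, dz ∧ dx, dx ∧ dy) ↔ (e_x, e_y, e_z), the coefficients are exactly the components of curl F. Compute:
  ∂R/∂y - ∂Q/∂z = (z) - (2*x) = -2*x + z
  ∂P/∂z - ∂R/∂x = (x - 3) - (2*x) = -x - 3
  ∂Q/∂x - ∂P/∂y = (2*z) - (0) = 2*z.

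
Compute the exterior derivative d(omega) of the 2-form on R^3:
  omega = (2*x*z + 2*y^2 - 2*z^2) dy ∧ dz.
d(omega) = (2*z) dx ∧ dy ∧ dz

For a 2-form omega = sum_{i<j} g_{ij} dx_i ∧ dx_j, the exterior derivative is
  d(omega) = sum_{i<j} d(g_{ij}) ∧ dx_i ∧ dx_j = sum_{i<j, k} (∂g_{ij}/∂x_k) dx_k ∧ dx_i ∧ dx_j.
Expand each term, using dx_k ∧ dx_i ∧ dx_j = sgn(permutation) dx_{(a)} ∧ dx_{(b)} ∧ dx_{(c)} with (a < b < c) sorted:
  d(2*x*z + 2*y^2 - 2*z^2) includes (∂/∂x)(2*x*z + 2*y^2 - 2*z^2) dx = (2*z) dx, which multiplied by dy ∧ dz gives (2*z) dx ∧ dy ∧ dz
Collecting like 3-forms: d(omega) = (2*z) dx ∧ dy ∧ dz.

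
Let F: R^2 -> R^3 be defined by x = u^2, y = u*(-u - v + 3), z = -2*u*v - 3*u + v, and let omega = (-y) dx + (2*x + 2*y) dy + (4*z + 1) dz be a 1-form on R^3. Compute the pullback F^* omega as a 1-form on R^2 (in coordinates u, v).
F^* omega = (2*u^3 + 6*u^2*v - 18*u^2 + 18*u*v^2 + 36*u*v + 54*u - 8*v^2 - 14*v - 3) du + (18*u^2*v + 18*u^2 - 16*u*v - 14*u + 4*v + 1) dv

Using F^*(f dg) = (f ∘ F) d(g ∘ F), substitute each coordinate x_i by F_i(u, v) in f_i, and replace dx_i by d F_i = (∂F_i/∂u) du + (∂F_i/∂v) dv.
  For the x component: f_1(F) = u*(u + v - 3); d F_1 = (2*u) du + (0) dv
  For the y component: f_2(F) = 2*u*(3 - v); d F_2 = (-2*u - v + 3) du + (-u) dv
  For the z component: f_3(F) = -8*u*v - 12*u + 4*v + 1; d F_3 = (-2*v - 3) du + (1 - 2*u) dv
Combining and collecting du, dv coefficients:
  coeff of du: 2*u^3 + 6*u^2*v - 18*u^2 + 18*u*v^2 + 36*u*v + 54*u - 8*v^2 - 14*v - 3
  coeff of dv: 18*u^2*v + 18*u^2 - 16*u*v - 14*u + 4*v + 1
F^* omega = (2*u^3 + 6*u^2*v - 18*u^2 + 18*u*v^2 + 36*u*v + 54*u - 8*v^2 - 14*v - 3) du + (18*u^2*v + 18*u^2 - 16*u*v - 14*u + 4*v + 1) dv.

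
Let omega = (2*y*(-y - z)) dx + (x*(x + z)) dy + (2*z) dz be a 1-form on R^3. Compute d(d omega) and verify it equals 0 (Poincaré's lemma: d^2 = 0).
d(d omega) = 0

Step 1: d omega = sum_{i<j} (∂f_j/∂x_i - ∂f_i/∂x_j) dx_i ∧ dx_j:
  coeff of dx ∧ dy: 2*x + 4*y + 3*z
  coeff of dx ∧ dz: 2*y
  coeff of dy ∧ dz: -x
Step 2: Apply d again to each 2-form coefficient. The only possible 3-form in R^3 is dx ∧ dy ∧ dz, with coefficient
  ∂(coeff of dy∧dz)/∂x - ∂(coeff of dx∧dz)/∂y + ∂(coeff of dx∧dy)/∂z
  = ∂/∂x (-x) - ∂/∂y (2*y) + ∂/∂z (2*x + 4*y + 3*z).
Each of these terms simplifies to sums of mixed partials that cancel in pairs. The result is 0 (by equality of mixed partials for smooth functions — Schwarz / Clairaut).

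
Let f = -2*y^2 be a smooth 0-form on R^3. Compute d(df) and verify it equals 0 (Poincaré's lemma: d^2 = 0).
d(df) = 0

Step 1: df = sum_i (∂f/∂x_i) dx_i = (0) dx + (-4*y) dy + (0) dz.
Step 2: Apply d again. Using the 1-form formula, the coefficient of dx ∧ dy in d(df) is ∂^2 f/∂x ∂y - ∂^2 f/∂y ∂x = (0) - (0) = 0 (equality of mixed partials for smooth f).
Similarly for dx ∧ dz and dy ∧ dz — all coefficients vanish. So d(df) = 0.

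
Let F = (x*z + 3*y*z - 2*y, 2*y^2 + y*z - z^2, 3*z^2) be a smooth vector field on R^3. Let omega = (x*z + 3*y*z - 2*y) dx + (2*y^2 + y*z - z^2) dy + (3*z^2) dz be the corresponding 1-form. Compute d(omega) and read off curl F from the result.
d(omega) = (-y + 2*z) dy ∧ dz + (x + 3*y) dz ∧ dx + (2 - 3*z) dx ∧ dy; curl F = (-y + 2*z, x + 3*y, 2 - 3*z)

d omega = sum_{i<j} (∂f_j/∂x_i - ∂f_i/∂x_j) dx_i ∧ dx_j. Under the identification (dy ∧ dz, dz ∧ dx, dx ∧ dy) ↔ (e_x, e_y, e_z), the coefficients are exactly the components of curl F. Compute:
  ∂R/∂y - ∂Q/∂z = (0) - (y - 2*z) = -y + 2*z
  ∂P/∂z - ∂R/∂x = (x + 3*y) - (0) = x + 3*y
  ∂Q/∂x - ∂P/∂y = (0) - (3*z - 2) = 2 - 3*z.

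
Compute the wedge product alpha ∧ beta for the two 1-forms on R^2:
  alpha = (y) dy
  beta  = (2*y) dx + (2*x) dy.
alpha ∧ beta = (-2*y^2) dx ∧ dy

Distribute the wedge, using dx_i ∧ dx_j = -dx_j ∧ dx_i and dx_i ∧ dx_i = 0. For each pair (i, j) with i < j, the coefficient of dx_i ∧ dx_j in alpha ∧ beta is (alpha_i * beta_j - alpha_j * beta_i). Collecting: alpha ∧ beta = (-2*y^2) dx ∧ dy.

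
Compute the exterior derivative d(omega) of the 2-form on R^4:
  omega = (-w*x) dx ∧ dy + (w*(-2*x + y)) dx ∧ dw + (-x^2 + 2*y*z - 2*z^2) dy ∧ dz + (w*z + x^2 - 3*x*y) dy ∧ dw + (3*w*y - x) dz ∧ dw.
d(omega) = (-w + x - 3*y) dx ∧ dy ∧ dw + (-2*x) dx ∧ dy ∧ dz + (2*w) dy ∧ dz ∧ dw + (-1) dx ∧ dz ∧ dw

For a 2-form omega = sum_{i<j} g_{ij} dx_i ∧ dx_j, the exterior derivative is
  d(omega) = sum_{i<j} d(g_{ij}) ∧ dx_i ∧ dx_j = sum_{i<j, k} (∂g_{ij}/∂x_k) dx_k ∧ dx_i ∧ dx_j.
Expand each term, using dx_k ∧ dx_i ∧ dx_j = sgn(permutation) dx_{(a)} ∧ dx_{(b)} ∧ dx_{(c)} with (a < b < c) sorted:
  d(-w*x) includes (∂/∂w)(-w*x) dw = (-x) dw, which multiplied by dx ∧ dy gives (-x) dx ∧ dy ∧ dw
  d(w*(-2*x + y)) includes (∂/∂y)(w*(-2*x + y)) dy = (w) dy, which multiplied by dx ∧ dw gives (-w) dx ∧ dy ∧ dw
  d(-x^2 + 2*y*z - 2*z^2) includes (∂/∂x)(-x^2 + 2*y*z - 2*z^2) dx = (-2*x) dx, which multiplied by dy ∧ dz gives (-2*x) dx ∧ dy ∧ dz
  d(w*z + x^2 - 3*x*y) includes (∂/∂x)(w*z + x^2 - 3*x*y) dx = (2*x - 3*y) dx, which multiplied by dy ∧ dw gives (2*x - 3*y) dx ∧ dy ∧ dw
  d(w*z + x^2 - 3*x*y) includes (∂/∂z)(w*z + x^2 - 3*x*y) dz = (w) dz, which multiplied by dy ∧ dw gives (-w) dy ∧ dz ∧ dw
  d(3*w*y - x) includes (∂/∂x)(3*w*y - x) dx = (-1) dx, which multiplied by dz ∧ dw gives (-1) dx ∧ dz ∧ dw
  d(3*w*y - x) includes (∂/∂y)(3*w*y - x) dy = (3*w) dy, which multiplied by dz ∧ dw gives (3*w) dy ∧ dz ∧ dw
Collecting like 3-forms: d(omega) = (-w + x - 3*y) dx ∧ dy ∧ dw + (-2*x) dx ∧ dy ∧ dz + (2*w) dy ∧ dz ∧ dw + (-1) dx ∧ dz ∧ dw.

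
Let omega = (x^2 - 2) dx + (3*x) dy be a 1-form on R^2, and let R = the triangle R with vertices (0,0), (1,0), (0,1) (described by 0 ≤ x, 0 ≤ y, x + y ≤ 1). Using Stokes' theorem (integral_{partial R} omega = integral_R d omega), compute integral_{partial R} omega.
integral_(partial R) omega = 3/2

Stokes: integral_partial_R omega = integral_R d omega with d omega = (∂Q/∂x - ∂P/∂y) dx ∧ dy.
  ∂Q/∂x = 3
  ∂P/∂y = 0
  integrand = ∂Q/∂x - ∂P/∂y = 3.
Integrating over R: integral_0^1 integral_0^{1-x} (3) dy dx = 3/2.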